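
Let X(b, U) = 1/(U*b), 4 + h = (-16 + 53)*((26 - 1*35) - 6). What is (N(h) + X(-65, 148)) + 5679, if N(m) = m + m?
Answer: 43876819/9620 ≈ 4561.0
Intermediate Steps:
h = -559 (h = -4 + (-16 + 53)*((26 - 1*35) - 6) = -4 + 37*((26 - 35) - 6) = -4 + 37*(-9 - 6) = -4 + 37*(-15) = -4 - 555 = -559)
X(b, U) = 1/(U*b)
N(m) = 2*m
(N(h) + X(-65, 148)) + 5679 = (2*(-559) + 1/(148*(-65))) + 5679 = (-1118 + (1/148)*(-1/65)) + 5679 = (-1118 - 1/9620) + 5679 = -10755161/9620 + 5679 = 43876819/9620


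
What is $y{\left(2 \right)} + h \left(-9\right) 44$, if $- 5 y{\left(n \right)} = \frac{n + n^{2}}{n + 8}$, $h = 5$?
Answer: $- \frac{49503}{25} \approx -1980.1$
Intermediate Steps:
$y{\left(n \right)} = - \frac{n + n^{2}}{5 \left(8 + n\right)}$ ($y{\left(n \right)} = - \frac{\left(n + n^{2}\right) \frac{1}{n + 8}}{5} = - \frac{\left(n + n^{2}\right) \frac{1}{8 + n}}{5} = - \frac{\frac{1}{8 + n} \left(n + n^{2}\right)}{5} = - \frac{n + n^{2}}{5 \left(8 + n\right)}$)
$y{\left(2 \right)} + h \left(-9\right) 44 = \left(-1\right) 2 \frac{1}{40 + 5 \cdot 2} \left(1 + 2\right) + 5 \left(-9\right) 44 = \left(-1\right) 2 \frac{1}{40 + 10} \cdot 3 - 1980 = \left(-1\right) 2 \cdot \frac{1}{50} \cdot 3 - 1980 = - \frac{3}{25} - 1980 = - \frac{49503}{25}$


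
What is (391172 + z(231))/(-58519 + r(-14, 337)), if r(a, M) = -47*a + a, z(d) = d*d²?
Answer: -12717563/57875 ≈ -219.74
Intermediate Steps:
z(d) = d³
r(a, M) = -46*a
(391172 + z(231))/(-58519 + r(-14, 337)) = (391172 + 231³)/(-58519 - 46*(-14)) = (391172 + 12326391)/(-58519 + 644) = 12717563/(-57875) = 12717563*(-1/57875) = -12717563/57875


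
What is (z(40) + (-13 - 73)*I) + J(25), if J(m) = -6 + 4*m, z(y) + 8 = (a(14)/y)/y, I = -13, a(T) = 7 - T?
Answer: 1926393/1600 ≈ 1204.0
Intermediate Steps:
z(y) = -8 - 7/y² (z(y) = -8 + ((7 - 1*14)/y)/y = -8 + ((7 - 14)/y)/y = -8 + (-7/y)/y = -8 - 7/y²)
(z(40) + (-13 - 73)*I) + J(25) = ((-8 - 7/40²) + (-13 - 73)*(-13)) + (-6 + 4*25) = ((-8 - 7*1/1600) - 86*(-13)) + (-6 + 100) = ((-8 - 7/1600) + 1118) + 94 = (-12807/1600 + 1118) + 94 = 1775993/1600 + 94 = 1926393/1600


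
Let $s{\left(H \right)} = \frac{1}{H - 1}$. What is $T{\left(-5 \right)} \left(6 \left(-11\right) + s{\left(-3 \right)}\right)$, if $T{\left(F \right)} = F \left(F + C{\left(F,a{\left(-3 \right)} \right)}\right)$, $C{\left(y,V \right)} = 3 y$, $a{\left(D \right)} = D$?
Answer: $-6625$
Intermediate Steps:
$T{\left(F \right)} = 4 F^{2}$ ($T{\left(F \right)} = F \left(F + 3 F\right) = F 4 F = 4 F^{2}$)
$s{\left(H \right)} = \frac{1}{-1 + H}$
$T{\left(-5 \right)} \left(6 \left(-11\right) + s{\left(-3 \right)}\right) = 4 \left(-5\right)^{2} \left(6 \left(-11\right) + \frac{1}{-1 - 3}\right) = 4 \cdot 25 \left(-66 + \frac{1}{-4}\right) = 100 \left(-66 - \frac{1}{4}\right) = 100 \left(- \frac{265}{4}\right) = -6625$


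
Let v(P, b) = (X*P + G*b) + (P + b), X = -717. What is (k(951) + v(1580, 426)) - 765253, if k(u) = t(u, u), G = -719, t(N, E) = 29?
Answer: -2202372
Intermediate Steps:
k(u) = 29
v(P, b) = -718*b - 716*P (v(P, b) = (-717*P - 719*b) + (P + b) = (-719*b - 717*P) + (P + b) = -718*b - 716*P)
(k(951) + v(1580, 426)) - 765253 = (29 + (-718*426 - 716*1580)) - 765253 = (29 + (-305868 - 1131280)) - 765253 = (29 - 1437148) - 765253 = -1437119 - 765253 = -2202372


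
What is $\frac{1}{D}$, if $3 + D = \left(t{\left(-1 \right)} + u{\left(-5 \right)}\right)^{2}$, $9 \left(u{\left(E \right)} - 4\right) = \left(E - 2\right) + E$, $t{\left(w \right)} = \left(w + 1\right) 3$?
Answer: $\frac{9}{37} \approx 0.24324$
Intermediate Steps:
$t{\left(w \right)} = 3 + 3 w$ ($t{\left(w \right)} = \left(1 + w\right) 3 = 3 + 3 w$)
$u{\left(E \right)} = \frac{34}{9} + \frac{2 E}{9}$ ($u{\left(E \right)} = 4 + \frac{\left(E - 2\right) + E}{9} = 4 + \frac{\left(-2 + E\right) + E}{9} = 4 + \frac{-2 + 2 E}{9} = 4 + \left(- \frac{2}{9} + \frac{2 E}{9}\right) = \frac{34}{9} + \frac{2 E}{9}$)
$D = \frac{37}{9}$ ($D = -3 + \left(\left(3 + 3 \left(-1\right)\right) + \left(\frac{34}{9} + \frac{2}{9} \left(-5\right)\right)\right)^{2} = -3 + \left(\left(3 - 3\right) + \left(\frac{34}{9} - \frac{10}{9}\right)\right)^{2} = -3 + \left(0 + \frac{8}{3}\right)^{2} = -3 + \left(\frac{8}{3}\right)^{2} = -3 + \frac{64}{9} = \frac{37}{9} \approx 4.1111$)
$\frac{1}{D} = \frac{1}{\frac{37}{9}} = \frac{9}{37}$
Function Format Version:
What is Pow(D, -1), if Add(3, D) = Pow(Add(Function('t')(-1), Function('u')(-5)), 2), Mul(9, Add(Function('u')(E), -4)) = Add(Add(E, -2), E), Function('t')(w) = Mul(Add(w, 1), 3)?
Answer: Rational(9, 37) ≈ 0.24324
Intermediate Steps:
Function('t')(w) = Add(3, Mul(3, w)) (Function('t')(w) = Mul(Add(1, w), 3) = Add(3, Mul(3, w)))
Function('u')(E) = Add(Rational(34, 9), Mul(Rational(2, 9), E)) (Function('u')(E) = Add(4, Mul(Rational(1, 9), Add(Add(E, -2), E))) = Add(4, Mul(Rational(1, 9), Add(Add(-2, E), E))) = Add(4, Mul(Rational(1, 9), Add(-2, Mul(2, E)))) = Add(4, Add(Rational(-2, 9), Mul(Rational(2, 9), E))) = Add(Rational(34, 9), Mul(Rational(2, 9), E)))
D = Rational(37, 9) (D = Add(-3, Pow(Add(Add(3, Mul(3, -1)), Add(Rational(34, 9), Mul(Rational(2, 9), -5))), 2)) = Add(-3, Pow(Add(Add(3, -3), Add(Rational(34, 9), Rational(-10, 9))), 2)) = Add(-3, Pow(Add(0, Rational(8, 3)), 2)) = Add(-3, Pow(Rational(8, 3), 2)) = Add(-3, Rational(64, 9)) = Rational(37, 9) ≈ 4.1111)
Pow(D, -1) = Pow(Rational(37, 9), -1) = Rational(9, 37)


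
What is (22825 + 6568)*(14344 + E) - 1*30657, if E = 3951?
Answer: 537714278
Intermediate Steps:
(22825 + 6568)*(14344 + E) - 1*30657 = (22825 + 6568)*(14344 + 3951) - 1*30657 = 29393*18295 - 30657 = 537744935 - 30657 = 537714278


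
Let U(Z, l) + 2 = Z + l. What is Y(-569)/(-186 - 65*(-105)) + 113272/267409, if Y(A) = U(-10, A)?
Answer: 596648179/1775328351 ≈ 0.33608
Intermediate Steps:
U(Z, l) = -2 + Z + l (U(Z, l) = -2 + (Z + l) = -2 + Z + l)
Y(A) = -12 + A (Y(A) = -2 - 10 + A = -12 + A)
Y(-569)/(-186 - 65*(-105)) + 113272/267409 = (-12 - 569)/(-186 - 65*(-105)) + 113272/267409 = -581/(-186 + 6825) + 113272*(1/267409) = -581/6639 + 113272/267409 = 596648179/1775328351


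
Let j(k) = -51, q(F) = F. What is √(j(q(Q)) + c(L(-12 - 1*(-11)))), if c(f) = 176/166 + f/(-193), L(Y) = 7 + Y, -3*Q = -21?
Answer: I*√12822937177/16019 ≈ 7.069*I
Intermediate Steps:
Q = 7 (Q = -⅓*(-21) = 7)
c(f) = 88/83 - f/193 (c(f) = 176*(1/166) + f*(-1/193) = 88/83 - f/193)
√(j(q(Q)) + c(L(-12 - 1*(-11)))) = √(-51 + (88/83 - (7 + (-12 - 1*(-11)))/193)) = √(-51 + (88/83 - (7 + (-12 + 11))/193)) = √(-51 + (88/83 - (7 - 1)/193)) = √(-51 + (88/83 - 1/193*6)) = √(-51 + (88/83 - 6/193)) = √(-51 + 16486/16019) = √(-800483/16019) = I*√12822937177/16019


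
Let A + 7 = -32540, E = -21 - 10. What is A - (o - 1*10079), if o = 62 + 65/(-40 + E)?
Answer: -1599565/71 ≈ -22529.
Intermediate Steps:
E = -31
A = -32547 (A = -7 - 32540 = -32547)
o = 4337/71 (o = 62 + 65/(-40 - 31) = 62 + 65/(-71) = 62 - 1/71*65 = 62 - 65/71 = 4337/71 ≈ 61.085)
A - (o - 1*10079) = -32547 - (4337/71 - 1*10079) = -32547 - (4337/71 - 10079) = -32547 - 1*(-711272/71) = -32547 + 711272/71 = -1599565/71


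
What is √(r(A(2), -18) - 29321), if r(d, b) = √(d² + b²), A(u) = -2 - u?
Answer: √(-29321 + 2*√85) ≈ 171.18*I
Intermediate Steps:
r(d, b) = √(b² + d²)
√(r(A(2), -18) - 29321) = √(√((-18)² + (-2 - 1*2)²) - 29321) = √(√(324 + (-2 - 2)²) - 29321) = √(√(324 + (-4)²) - 29321) = √(√(324 + 16) - 29321) = √(√340 - 29321) = √(2*√85 - 29321) = √(-29321 + 2*√85)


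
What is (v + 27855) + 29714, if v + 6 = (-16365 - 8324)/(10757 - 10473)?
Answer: 16323203/284 ≈ 57476.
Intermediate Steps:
v = -26393/284 (v = -6 + (-16365 - 8324)/(10757 - 10473) = -6 - 24689/284 = -26393/284 ≈ -92.933)
(v + 27855) + 29714 = (-26393/284 + 27855) + 29714 = 7884427/284 + 29714 = 16323203/284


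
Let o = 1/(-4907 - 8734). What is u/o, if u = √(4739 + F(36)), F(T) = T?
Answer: -68205*√191 ≈ -9.4261e+5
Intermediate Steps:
o = -1/13641 (o = 1/(-13641) = -1/13641 ≈ -7.3308e-5)
u = 5*√191 (u = √(4739 + 36) = √4775 = 5*√191 ≈ 69.101)
u/o = (5*√191)/(-1/13641) = (5*√191)*(-13641) = -68205*√191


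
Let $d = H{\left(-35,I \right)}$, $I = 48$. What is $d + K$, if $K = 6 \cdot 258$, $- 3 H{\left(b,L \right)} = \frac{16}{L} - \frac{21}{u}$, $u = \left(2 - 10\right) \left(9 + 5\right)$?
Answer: $\frac{222887}{144} \approx 1547.8$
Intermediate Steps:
$u = -112$ ($u = \left(-8\right) 14 = -112$)
$H{\left(b,L \right)} = - \frac{1}{16} - \frac{16}{3 L}$ ($H{\left(b,L \right)} = - \frac{\frac{16}{L} - \frac{21}{-112}}{3} = - \frac{\frac{16}{L} - - \frac{3}{16}}{3} = - \frac{\frac{16}{L} + \frac{3}{16}}{3} = - \frac{\frac{3}{16} + \frac{16}{L}}{3} = - \frac{1}{16} - \frac{16}{3 L}$)
$d = - \frac{25}{144}$ ($d = \frac{-256 - 144}{48 \cdot 48} = \frac{1}{48} \cdot \frac{1}{48} \left(-256 - 144\right) = \frac{1}{48} \cdot \frac{1}{48} \left(-400\right) = - \frac{25}{144} \approx -0.17361$)
$K = 1548$
$d + K = - \frac{25}{144} + 1548 = \frac{222887}{144}$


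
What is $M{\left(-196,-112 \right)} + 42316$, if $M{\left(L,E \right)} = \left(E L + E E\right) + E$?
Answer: $76700$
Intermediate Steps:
$M{\left(L,E \right)} = E + E^{2} + E L$ ($M{\left(L,E \right)} = \left(E L + E^{2}\right) + E = \left(E^{2} + E L\right) + E = E + E^{2} + E L$)
$M{\left(-196,-112 \right)} + 42316 = - 112 \left(1 - 112 - 196\right) + 42316 = \left(-112\right) \left(-307\right) + 42316 = 34384 + 42316 = 76700$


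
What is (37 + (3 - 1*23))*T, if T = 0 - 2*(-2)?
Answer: 68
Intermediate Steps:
T = 4 (T = 0 + 4 = 4)
(37 + (3 - 1*23))*T = (37 + (3 - 1*23))*4 = (37 + (3 - 23))*4 = (37 - 20)*4 = 17*4 = 68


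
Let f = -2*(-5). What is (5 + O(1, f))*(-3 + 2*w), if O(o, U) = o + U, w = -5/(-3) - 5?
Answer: -464/3 ≈ -154.67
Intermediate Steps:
w = -10/3 (w = -5*(-⅓) - 5 = 5/3 - 5 = -10/3 ≈ -3.3333)
f = 10
O(o, U) = U + o
(5 + O(1, f))*(-3 + 2*w) = (5 + (10 + 1))*(-3 + 2*(-10/3)) = (5 + 11)*(-3 - 20/3) = 16*(-29/3) = -464/3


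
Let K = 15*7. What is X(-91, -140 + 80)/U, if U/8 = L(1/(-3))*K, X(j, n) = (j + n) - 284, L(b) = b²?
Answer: -261/56 ≈ -4.6607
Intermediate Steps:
K = 105
X(j, n) = -284 + j + n
U = 280/3 (U = 8*((1/(-3))²*105) = 8*((-⅓)²*105) = 8*((⅑)*105) = 8*(35/3) = 280/3 ≈ 93.333)
X(-91, -140 + 80)/U = (-284 - 91 + (-140 + 80))/(280/3) = (-284 - 91 - 60)*(3/280) = -435*3/280 = -261/56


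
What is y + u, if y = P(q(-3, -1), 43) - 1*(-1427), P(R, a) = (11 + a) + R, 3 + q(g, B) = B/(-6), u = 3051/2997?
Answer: 328379/222 ≈ 1479.2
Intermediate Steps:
u = 113/111 (u = 3051*(1/2997) = 113/111 ≈ 1.0180)
q(g, B) = -3 - B/6 (q(g, B) = -3 + B/(-6) = -3 + B*(-1/6) = -3 - B/6)
P(R, a) = 11 + R + a
y = 8869/6 (y = (11 + (-3 - 1/6*(-1)) + 43) - 1*(-1427) = (11 + (-3 + 1/6) + 43) + 1427 = (11 - 17/6 + 43) + 1427 = 307/6 + 1427 = 8869/6 ≈ 1478.2)
y + u = 8869/6 + 113/111 = 328379/222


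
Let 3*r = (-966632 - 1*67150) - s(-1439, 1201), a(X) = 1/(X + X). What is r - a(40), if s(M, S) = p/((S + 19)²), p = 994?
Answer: -1538681185609/4465200 ≈ -3.4459e+5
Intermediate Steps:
s(M, S) = 994/(19 + S)² (s(M, S) = 994/((S + 19)²) = 994/((19 + S)²) = 994/(19 + S)²)
a(X) = 1/(2*X)
r = -769340564897/2232600 (r = ((-966632 - 1*67150) - 994/(19 + 1201)²)/3 = ((-966632 - 67150) - 994/1220²)/3 = (-1033782 - 994/1488400)/3 = (-1033782 - 1*497/744200)/3 = (-1033782 - 497/744200)/3 = (⅓)*(-769340564897/744200) = -769340564897/2232600 ≈ -3.4459e+5)
r - a(40) = -769340564897/2232600 - 1/(2*40) = -769340564897/2232600 - 1*1/80 = -769340564897/2232600 - 1/80 = -1538681185609/4465200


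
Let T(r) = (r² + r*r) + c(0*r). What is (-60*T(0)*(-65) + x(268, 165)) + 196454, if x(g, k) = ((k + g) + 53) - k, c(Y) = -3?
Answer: 185075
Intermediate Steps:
T(r) = -3 + 2*r² (T(r) = (r² + r*r) - 3 = (r² + r²) - 3 = 2*r² - 3 = -3 + 2*r²)
x(g, k) = 53 + g (x(g, k) = ((g + k) + 53) - k = (53 + g + k) - k = 53 + g)
(-60*T(0)*(-65) + x(268, 165)) + 196454 = (-60*(-3 + 2*0²)*(-65) + (53 + 268)) + 196454 = (-60*(-3 + 2*0)*(-65) + 321) + 196454 = (-60*(-3 + 0)*(-65) + 321) + 196454 = (-60*(-3)*(-65) + 321) + 196454 = (180*(-65) + 321) + 196454 = (-11700 + 321) + 196454 = -11379 + 196454 = 185075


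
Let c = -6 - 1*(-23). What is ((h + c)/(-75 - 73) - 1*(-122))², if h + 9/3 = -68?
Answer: 81993025/5476 ≈ 14973.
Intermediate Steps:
h = -71 (h = -3 - 68 = -71)
c = 17 (c = -6 + 23 = 17)
((h + c)/(-75 - 73) - 1*(-122))² = ((-71 + 17)/(-75 - 73) - 1*(-122))² = (-54/(-148) + 122)² = (-54*(-1/148) + 122)² = (27/74 + 122)² = (9055/74)² = 81993025/5476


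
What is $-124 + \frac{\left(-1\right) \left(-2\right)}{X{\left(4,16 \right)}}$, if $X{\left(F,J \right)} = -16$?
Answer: $- \frac{993}{8} \approx -124.13$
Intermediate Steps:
$-124 + \frac{\left(-1\right) \left(-2\right)}{X{\left(4,16 \right)}} = -124 + \frac{\left(-1\right) \left(-2\right)}{-16} = -124 + 2 \left(- \frac{1}{16}\right) = -124 - \frac{1}{8} = - \frac{993}{8}$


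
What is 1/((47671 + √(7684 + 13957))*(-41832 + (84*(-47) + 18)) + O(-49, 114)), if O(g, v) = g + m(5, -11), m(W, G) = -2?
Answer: -727173451/1586328576940915935 + 15254*√21641/1586328576940915935 ≈ -4.5699e-10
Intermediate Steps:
O(g, v) = -2 + g (O(g, v) = g - 2 = -2 + g)
1/((47671 + √(7684 + 13957))*(-41832 + (84*(-47) + 18)) + O(-49, 114)) = 1/((47671 + √(7684 + 13957))*(-41832 + (84*(-47) + 18)) + (-2 - 49)) = 1/((47671 + √21641)*(-41832 + (-3948 + 18)) - 51) = 1/((47671 + √21641)*(-41832 - 3930) - 51) = 1/((47671 + √21641)*(-45762) - 51) = 1/((-2181520302 - 45762*√21641) - 51) = 1/(-2181520353 - 45762*√21641)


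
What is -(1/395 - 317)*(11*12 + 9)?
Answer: 17655174/395 ≈ 44697.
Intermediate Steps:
-(1/395 - 317)*(11*12 + 9) = -(1/395 - 317)*(132 + 9) = -(-125214)*141/395 = -1*(-17655174/395) = 17655174/395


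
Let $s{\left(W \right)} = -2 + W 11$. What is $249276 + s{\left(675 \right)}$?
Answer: $256699$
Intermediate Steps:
$s{\left(W \right)} = -2 + 11 W$
$249276 + s{\left(675 \right)} = 249276 + \left(-2 + 11 \cdot 675\right) = 249276 + \left(-2 + 7425\right) = 249276 + 7423 = 256699$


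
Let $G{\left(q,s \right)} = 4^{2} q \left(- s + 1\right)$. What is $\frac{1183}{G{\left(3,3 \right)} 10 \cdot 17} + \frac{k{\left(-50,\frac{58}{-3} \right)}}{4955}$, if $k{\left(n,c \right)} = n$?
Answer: $- \frac{1335553}{16173120} \approx -0.082579$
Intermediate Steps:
$G{\left(q,s \right)} = 16 q \left(1 - s\right)$
$\frac{1183}{G{\left(3,3 \right)} 10 \cdot 17} + \frac{k{\left(-50,\frac{58}{-3} \right)}}{4955} = \frac{1183}{16 \cdot 3 \left(1 - 3\right) 10 \cdot 17} - \frac{50}{4955} = \frac{1183}{16 \cdot 3 \left(1 - 3\right) 10 \cdot 17} - \frac{10}{991} = \frac{1183}{16 \cdot 3 \left(-2\right) 10 \cdot 17} - \frac{10}{991} = \frac{1183}{\left(-96\right) 10 \cdot 17} - \frac{10}{991} = \frac{1183}{\left(-960\right) 17} - \frac{10}{991} = \frac{1183}{-16320} - \frac{10}{991} = 1183 \left(- \frac{1}{16320}\right) - \frac{10}{991} = - \frac{1183}{16320} - \frac{10}{991} = - \frac{1335553}{16173120}$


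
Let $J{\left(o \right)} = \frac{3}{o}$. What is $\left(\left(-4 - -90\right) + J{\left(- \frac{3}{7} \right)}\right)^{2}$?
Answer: $6241$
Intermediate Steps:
$\left(\left(-4 - -90\right) + J{\left(- \frac{3}{7} \right)}\right)^{2} = \left(\left(-4 - -90\right) + \frac{3}{\left(-3\right) \frac{1}{7}}\right)^{2} = \left(\left(-4 + 90\right) + \frac{3}{\left(-3\right) \frac{1}{7}}\right)^{2} = \left(86 + \frac{3}{- \frac{3}{7}}\right)^{2} = \left(86 + 3 \left(- \frac{7}{3}\right)\right)^{2} = \left(86 - 7\right)^{2} = 79^{2} = 6241$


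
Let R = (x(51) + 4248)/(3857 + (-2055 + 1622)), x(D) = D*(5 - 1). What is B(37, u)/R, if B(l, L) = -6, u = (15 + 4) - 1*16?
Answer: -1712/371 ≈ -4.6146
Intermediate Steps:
u = 3 (u = 19 - 16 = 3)
x(D) = 4*D (x(D) = D*4 = 4*D)
R = 1113/856 (R = (4*51 + 4248)/(3857 + (-2055 + 1622)) = (204 + 4248)/(3857 - 433) = 4452/3424 = 4452*(1/3424) = 1113/856 ≈ 1.3002)
B(37, u)/R = -6/1113/856 = -6*856/1113 = -1712/371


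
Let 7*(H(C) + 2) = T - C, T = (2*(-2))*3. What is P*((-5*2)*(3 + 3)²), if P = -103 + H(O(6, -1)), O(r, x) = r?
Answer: 271080/7 ≈ 38726.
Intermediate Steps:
T = -12 (T = -4*3 = -12)
H(C) = -26/7 - C/7 (H(C) = -2 + (-12 - C)/7 = -2 + (-12/7 - C/7) = -26/7 - C/7)
P = -753/7 (P = -103 + (-26/7 - ⅐*6) = -103 + (-26/7 - 6/7) = -103 - 32/7 = -753/7 ≈ -107.57)
P*((-5*2)*(3 + 3)²) = -753*(-5*2)*(3 + 3)²/7 = -(-7530)*6²/7 = -(-7530)*36/7 = -753/7*(-360) = 271080/7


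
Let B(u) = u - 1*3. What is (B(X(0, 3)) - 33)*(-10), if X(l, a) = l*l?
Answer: 360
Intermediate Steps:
X(l, a) = l²
B(u) = -3 + u (B(u) = u - 3 = -3 + u)
(B(X(0, 3)) - 33)*(-10) = ((-3 + 0²) - 33)*(-10) = ((-3 + 0) - 33)*(-10) = (-3 - 33)*(-10) = -36*(-10) = 360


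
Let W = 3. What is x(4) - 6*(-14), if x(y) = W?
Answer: 87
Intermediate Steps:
x(y) = 3
x(4) - 6*(-14) = 3 - 6*(-14) = 3 + 84 = 87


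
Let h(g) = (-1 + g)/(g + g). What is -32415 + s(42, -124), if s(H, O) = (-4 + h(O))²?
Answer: -1992900471/61504 ≈ -32403.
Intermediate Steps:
h(g) = (-1 + g)/(2*g) (h(g) = (-1 + g)/((2*g)) = (-1 + g)*(1/(2*g)) = (-1 + g)/(2*g))
s(H, O) = (-4 + (-1 + O)/(2*O))²
-32415 + s(42, -124) = -32415 + (¼)*(1 + 7*(-124))²/(-124)² = -32415 + (¼)*(1/15376)*(1 - 868)² = -32415 + (¼)*(1/15376)*(-867)² = -32415 + (¼)*(1/15376)*751689 = -32415 + 751689/61504 = -1992900471/61504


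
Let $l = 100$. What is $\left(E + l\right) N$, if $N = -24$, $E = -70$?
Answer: $-720$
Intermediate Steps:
$\left(E + l\right) N = \left(-70 + 100\right) \left(-24\right) = 30 \left(-24\right) = -720$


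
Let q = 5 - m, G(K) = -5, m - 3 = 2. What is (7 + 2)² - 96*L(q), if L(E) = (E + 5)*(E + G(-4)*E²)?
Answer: 81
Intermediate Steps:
m = 5 (m = 3 + 2 = 5)
q = 0 (q = 5 - 1*5 = 5 - 5 = 0)
L(E) = (5 + E)*(E - 5*E²) (L(E) = (E + 5)*(E - 5*E²) = (5 + E)*(E - 5*E²))
(7 + 2)² - 96*L(q) = (7 + 2)² - 0*(5 - 24*0 - 5*0²) = 9² - 0*(5 + 0 - 5*0) = 81 - 0*(5 + 0 + 0) = 81 - 0*5 = 81 - 96*0 = 81 + 0 = 81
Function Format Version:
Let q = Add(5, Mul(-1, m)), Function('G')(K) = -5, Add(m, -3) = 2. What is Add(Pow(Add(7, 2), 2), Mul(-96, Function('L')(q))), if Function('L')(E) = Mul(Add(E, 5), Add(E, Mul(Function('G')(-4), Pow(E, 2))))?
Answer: 81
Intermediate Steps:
m = 5 (m = Add(3, 2) = 5)
q = 0 (q = Add(5, Mul(-1, 5)) = Add(5, -5) = 0)
Function('L')(E) = Mul(Add(5, E), Add(E, Mul(-5, Pow(E, 2)))) (Function('L')(E) = Mul(Add(E, 5), Add(E, Mul(-5, Pow(E, 2)))) = Mul(Add(5, E), Add(E, Mul(-5, Pow(E, 2)))))
Add(Pow(Add(7, 2), 2), Mul(-96, Function('L')(q))) = Add(Pow(Add(7, 2), 2), Mul(-96, Mul(0, Add(5, Mul(-24, 0), Mul(-5, Pow(0, 2)))))) = Add(Pow(9, 2), Mul(-96, Mul(0, Add(5, 0, Mul(-5, 0))))) = Add(81, Mul(-96, Mul(0, Add(5, 0, 0)))) = Add(81, Mul(-96, Mul(0, 5))) = Add(81, Mul(-96, 0)) = Add(81, 0) = 81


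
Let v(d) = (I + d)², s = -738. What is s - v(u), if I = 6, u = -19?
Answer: -907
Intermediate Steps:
v(d) = (6 + d)²
s - v(u) = -738 - (6 - 19)² = -738 - 1*(-13)² = -738 - 1*169 = -738 - 169 = -907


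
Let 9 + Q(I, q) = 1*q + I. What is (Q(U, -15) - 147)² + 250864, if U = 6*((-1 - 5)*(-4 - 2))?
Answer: 252889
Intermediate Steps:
U = 216 (U = 6*(-6*(-6)) = 6*36 = 216)
Q(I, q) = -9 + I + q (Q(I, q) = -9 + (1*q + I) = -9 + (q + I) = -9 + (I + q) = -9 + I + q)
(Q(U, -15) - 147)² + 250864 = ((-9 + 216 - 15) - 147)² + 250864 = (192 - 147)² + 250864 = 45² + 250864 = 2025 + 250864 = 252889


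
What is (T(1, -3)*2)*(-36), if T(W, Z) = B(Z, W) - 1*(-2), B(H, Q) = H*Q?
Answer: 72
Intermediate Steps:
T(W, Z) = 2 + W*Z (T(W, Z) = Z*W - 1*(-2) = W*Z + 2 = 2 + W*Z)
(T(1, -3)*2)*(-36) = ((2 + 1*(-3))*2)*(-36) = ((2 - 3)*2)*(-36) = -1*2*(-36) = -2*(-36) = 72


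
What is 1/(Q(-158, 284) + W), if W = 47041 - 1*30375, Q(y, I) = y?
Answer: 1/16508 ≈ 6.0577e-5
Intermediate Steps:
W = 16666 (W = 47041 - 30375 = 16666)
1/(Q(-158, 284) + W) = 1/(-158 + 16666) = 1/16508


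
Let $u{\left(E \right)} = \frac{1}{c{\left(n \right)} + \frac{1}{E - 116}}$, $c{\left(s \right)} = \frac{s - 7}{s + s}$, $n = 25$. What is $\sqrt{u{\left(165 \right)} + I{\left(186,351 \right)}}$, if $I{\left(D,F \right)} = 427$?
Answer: $\frac{\sqrt{93296462}}{466} \approx 20.727$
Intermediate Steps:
$c{\left(s \right)} = \frac{-7 + s}{2 s}$
$u{\left(E \right)} = \frac{1}{\frac{9}{25} + \frac{1}{-116 + E}}$ ($u{\left(E \right)} = \frac{1}{\frac{-7 + 25}{2 \cdot 25} + \frac{1}{E - 116}} = \frac{1}{\frac{1}{2} \cdot \frac{1}{25} \cdot 18 + \frac{1}{-116 + E}} = \frac{1}{\frac{9}{25} + \frac{1}{-116 + E}}$)
$\sqrt{u{\left(165 \right)} + I{\left(186,351 \right)}} = \sqrt{\frac{25 \left(-116 + 165\right)}{-1019 + 9 \cdot 165} + 427} = \sqrt{25 \frac{1}{-1019 + 1485} \cdot 49 + 427} = \sqrt{25 \cdot \frac{1}{466} \cdot 49 + 427} = \sqrt{\frac{1225}{466} + 427} = \sqrt{\frac{200207}{466}} = \frac{\sqrt{93296462}}{466}$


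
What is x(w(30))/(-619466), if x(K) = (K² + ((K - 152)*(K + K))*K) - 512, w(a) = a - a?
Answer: 256/309733 ≈ 0.00082652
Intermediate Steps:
w(a) = 0
x(K) = -512 + K² + 2*K²*(-152 + K) (x(K) = (K² + ((-152 + K)*(2*K))*K) - 512 = (K² + (2*K*(-152 + K))*K) - 512 = (K² + 2*K²*(-152 + K)) - 512 = -512 + K² + 2*K²*(-152 + K))
x(w(30))/(-619466) = (-512 - 303*0² + 2*0³)/(-619466) = (-512 - 303*0 + 2*0)*(-1/619466) = (-512 + 0 + 0)*(-1/619466) = -512*(-1/619466) = 256/309733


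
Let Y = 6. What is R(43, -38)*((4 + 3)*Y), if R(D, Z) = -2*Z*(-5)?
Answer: -15960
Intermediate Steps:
R(D, Z) = 10*Z
R(43, -38)*((4 + 3)*Y) = (10*(-38))*((4 + 3)*6) = -2660*6 = -380*42 = -15960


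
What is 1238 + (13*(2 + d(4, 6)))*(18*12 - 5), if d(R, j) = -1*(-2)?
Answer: 12210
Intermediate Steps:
d(R, j) = 2
1238 + (13*(2 + d(4, 6)))*(18*12 - 5) = 1238 + (13*(2 + 2))*(18*12 - 5) = 1238 + (13*4)*(216 - 5) = 1238 + 52*211 = 1238 + 10972 = 12210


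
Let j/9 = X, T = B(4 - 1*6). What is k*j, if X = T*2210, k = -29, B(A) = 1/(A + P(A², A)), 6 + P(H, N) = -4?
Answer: 96135/2 ≈ 48068.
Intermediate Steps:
P(H, N) = -10 (P(H, N) = -6 - 4 = -10)
B(A) = 1/(-10 + A) (B(A) = 1/(A - 10) = 1/(-10 + A))
T = -1/12 (T = 1/(-10 + (4 - 1*6)) = 1/(-10 + (4 - 6)) = 1/(-10 - 2) = 1/(-12) = -1/12 ≈ -0.083333)
X = -1105/6 (X = -1/12*2210 = -1105/6 ≈ -184.17)
j = -3315/2 (j = 9*(-1105/6) = -3315/2 ≈ -1657.5)
k*j = -29*(-3315/2) = 96135/2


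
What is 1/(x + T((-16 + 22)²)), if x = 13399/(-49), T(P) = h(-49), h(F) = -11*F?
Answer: 49/13012 ≈ 0.0037658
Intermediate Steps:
T(P) = 539 (T(P) = -11*(-49) = 539)
x = -13399/49 (x = 13399*(-1/49) = -13399/49 ≈ -273.45)
1/(x + T((-16 + 22)²)) = 1/(-13399/49 + 539) = 1/(13012/49) = 49/13012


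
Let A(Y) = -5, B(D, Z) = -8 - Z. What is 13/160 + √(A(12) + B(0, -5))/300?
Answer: 13/160 + I*√2/150 ≈ 0.08125 + 0.0094281*I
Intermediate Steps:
13/160 + √(A(12) + B(0, -5))/300 = 13/160 + √(-5 + (-8 - 1*(-5)))/300 = 13*(1/160) + √(-5 + (-8 + 5))*(1/300) = 13/160 + √(-5 - 3)*(1/300) = 13/160 + √(-8)*(1/300) = 13/160 + (2*I*√2)*(1/300) = 13/160 + I*√2/150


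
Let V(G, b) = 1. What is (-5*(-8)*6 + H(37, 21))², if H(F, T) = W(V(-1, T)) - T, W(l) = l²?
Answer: 48400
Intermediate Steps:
H(F, T) = 1 - T (H(F, T) = 1² - T = 1 - T)
(-5*(-8)*6 + H(37, 21))² = (-5*(-8)*6 + (1 - 1*21))² = (40*6 + (1 - 21))² = (240 - 20)² = 220² = 48400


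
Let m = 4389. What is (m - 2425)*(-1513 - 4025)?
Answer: -10876632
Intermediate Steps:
(m - 2425)*(-1513 - 4025) = (4389 - 2425)*(-1513 - 4025) = 1964*(-5538) = -10876632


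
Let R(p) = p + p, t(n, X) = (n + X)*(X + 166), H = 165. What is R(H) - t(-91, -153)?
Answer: 3502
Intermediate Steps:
t(n, X) = (166 + X)*(X + n) (t(n, X) = (X + n)*(166 + X) = (166 + X)*(X + n))
R(p) = 2*p
R(H) - t(-91, -153) = 2*165 - ((-153)² + 166*(-153) + 166*(-91) - 153*(-91)) = 330 - (23409 - 25398 - 15106 + 13923) = 330 - 1*(-3172) = 330 + 3172 = 3502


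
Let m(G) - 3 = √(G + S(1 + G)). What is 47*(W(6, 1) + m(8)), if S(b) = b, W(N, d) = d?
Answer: 188 + 47*√17 ≈ 381.79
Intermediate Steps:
m(G) = 3 + √(1 + 2*G) (m(G) = 3 + √(G + (1 + G)) = 3 + √(1 + 2*G))
47*(W(6, 1) + m(8)) = 47*(1 + (3 + √(1 + 2*8))) = 47*(1 + (3 + √(1 + 16))) = 47*(1 + (3 + √17)) = 47*(4 + √17) = 188 + 47*√17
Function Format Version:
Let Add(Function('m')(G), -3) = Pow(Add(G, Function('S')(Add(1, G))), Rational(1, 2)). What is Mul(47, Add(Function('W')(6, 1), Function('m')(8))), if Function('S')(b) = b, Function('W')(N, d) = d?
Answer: Add(188, Mul(47, Pow(17, Rational(1, 2)))) ≈ 381.79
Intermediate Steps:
Function('m')(G) = Add(3, Pow(Add(1, Mul(2, G)), Rational(1, 2))) (Function('m')(G) = Add(3, Pow(Add(G, Add(1, G)), Rational(1, 2))) = Add(3, Pow(Add(1, Mul(2, G)), Rational(1, 2))))
Mul(47, Add(Function('W')(6, 1), Function('m')(8))) = Mul(47, Add(1, Add(3, Pow(Add(1, Mul(2, 8)), Rational(1, 2))))) = Mul(47, Add(1, Add(3, Pow(Add(1, 16), Rational(1, 2))))) = Mul(47, Add(1, Add(3, Pow(17, Rational(1, 2))))) = Mul(47, Add(4, Pow(17, Rational(1, 2)))) = Add(188, Mul(47, Pow(17, Rational(1, 2))))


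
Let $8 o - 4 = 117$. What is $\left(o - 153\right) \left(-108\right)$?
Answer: $\frac{29781}{2} \approx 14891.0$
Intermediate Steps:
$o = \frac{121}{8}$ ($o = \frac{1}{2} + \frac{1}{8} \cdot 117 = \frac{1}{2} + \frac{117}{8} = \frac{121}{8} \approx 15.125$)
$\left(o - 153\right) \left(-108\right) = \left(\frac{121}{8} - 153\right) \left(-108\right) = \left(- \frac{1103}{8}\right) \left(-108\right) = \frac{29781}{2}$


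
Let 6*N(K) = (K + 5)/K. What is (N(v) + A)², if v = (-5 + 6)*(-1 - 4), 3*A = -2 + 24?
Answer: 484/9 ≈ 53.778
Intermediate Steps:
A = 22/3 (A = (-2 + 24)/3 = (⅓)*22 = 22/3 ≈ 7.3333)
v = -5 (v = 1*(-5) = -5)
N(K) = (5 + K)/(6*K) (N(K) = ((K + 5)/K)/6 = ((5 + K)/K)/6 = (5 + K)/(6*K))
(N(v) + A)² = ((⅙)*(5 - 5)/(-5) + 22/3)² = ((⅙)*(-⅕)*0 + 22/3)² = (0 + 22/3)² = (22/3)² = 484/9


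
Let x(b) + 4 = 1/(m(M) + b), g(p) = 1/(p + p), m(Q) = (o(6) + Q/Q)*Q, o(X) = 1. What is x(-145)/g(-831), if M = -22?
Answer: 419378/63 ≈ 6656.8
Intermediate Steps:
m(Q) = 2*Q (m(Q) = (1 + Q/Q)*Q = (1 + 1)*Q = 2*Q)
g(p) = 1/(2*p)
x(b) = -4 + 1/(-44 + b) (x(b) = -4 + 1/(2*(-22) + b) = -4 + 1/(-44 + b))
x(-145)/g(-831) = ((177 - 4*(-145))/(-44 - 145))/(((½)/(-831))) = ((177 + 580)/(-189))/(((½)*(-1/831))) = (-1/189*757)/(-1/1662) = -757/189*(-1662) = 419378/63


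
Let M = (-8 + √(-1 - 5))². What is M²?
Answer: (8 - I*√6)⁴ ≈ 1828.0 - 4546.3*I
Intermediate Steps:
M = (-8 + I*√6)² (M = (-8 + √(-6))² = (-8 + I*√6)² ≈ 58.0 - 39.192*I)
M² = ((8 - I*√6)²)² = (8 - I*√6)⁴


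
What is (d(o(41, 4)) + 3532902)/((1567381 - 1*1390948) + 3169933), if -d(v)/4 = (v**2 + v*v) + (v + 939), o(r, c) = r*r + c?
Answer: -9595697/1673183 ≈ -5.7350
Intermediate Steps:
o(r, c) = c + r**2 (o(r, c) = r**2 + c = c + r**2)
d(v) = -3756 - 8*v**2 - 4*v (d(v) = -4*((v**2 + v*v) + (v + 939)) = -4*((v**2 + v**2) + (939 + v)) = -4*(2*v**2 + (939 + v)) = -4*(939 + v + 2*v**2) = -3756 - 8*v**2 - 4*v)
(d(o(41, 4)) + 3532902)/((1567381 - 1*1390948) + 3169933) = ((-3756 - 8*(4 + 41**2)**2 - 4*(4 + 41**2)) + 3532902)/((1567381 - 1*1390948) + 3169933) = ((-3756 - 8*(4 + 1681)**2 - 4*(4 + 1681)) + 3532902)/((1567381 - 1390948) + 3169933) = ((-3756 - 8*1685**2 - 4*1685) + 3532902)/(176433 + 3169933) = ((-3756 - 8*2839225 - 6740) + 3532902)/3346366 = ((-3756 - 22713800 - 6740) + 3532902)*(1/3346366) = (-22724296 + 3532902)*(1/3346366) = -19191394*1/3346366 = -9595697/1673183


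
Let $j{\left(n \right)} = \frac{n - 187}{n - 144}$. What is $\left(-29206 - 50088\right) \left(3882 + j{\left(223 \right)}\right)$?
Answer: $- \frac{24320579916}{79} \approx -3.0786 \cdot 10^{8}$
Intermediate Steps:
$j{\left(n \right)} = \frac{-187 + n}{-144 + n}$
$\left(-29206 - 50088\right) \left(3882 + j{\left(223 \right)}\right) = \left(-29206 - 50088\right) \left(3882 + \frac{-187 + 223}{-144 + 223}\right) = - 79294 \left(3882 + \frac{1}{79} \cdot 36\right) = - 79294 \left(3882 + \frac{36}{79}\right) = \left(-79294\right) \frac{306714}{79} = - \frac{24320579916}{79}$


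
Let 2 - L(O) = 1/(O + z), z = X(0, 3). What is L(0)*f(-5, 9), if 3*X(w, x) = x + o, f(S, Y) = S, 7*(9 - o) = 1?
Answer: -725/83 ≈ -8.7349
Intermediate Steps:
o = 62/7 (o = 9 - ⅐*1 = 9 - ⅐ = 62/7 ≈ 8.8571)
X(w, x) = 62/21 + x/3 (X(w, x) = (x + 62/7)/3 = (62/7 + x)/3 = 62/21 + x/3)
z = 83/21 (z = 62/21 + (⅓)*3 = 62/21 + 1 = 83/21 ≈ 3.9524)
L(O) = 2 - 1/(83/21 + O) (L(O) = 2 - 1/(O + 83/21) = 2 - 1/(83/21 + O))
L(0)*f(-5, 9) = ((145 + 42*0)/(83 + 21*0))*(-5) = ((145 + 0)/(83 + 0))*(-5) = (145/83)*(-5) = -725/83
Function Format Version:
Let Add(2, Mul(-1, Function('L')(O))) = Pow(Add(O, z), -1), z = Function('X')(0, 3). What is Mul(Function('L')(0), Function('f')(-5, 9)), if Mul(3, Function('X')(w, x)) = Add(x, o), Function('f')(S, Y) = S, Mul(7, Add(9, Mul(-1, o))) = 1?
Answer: Rational(-725, 83) ≈ -8.7349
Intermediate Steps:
o = Rational(62, 7) (o = Add(9, Mul(Rational(-1, 7), 1)) = Add(9, Rational(-1, 7)) = Rational(62, 7) ≈ 8.8571)
Function('X')(w, x) = Add(Rational(62, 21), Mul(Rational(1, 3), x)) (Function('X')(w, x) = Mul(Rational(1, 3), Add(x, Rational(62, 7))) = Mul(Rational(1, 3), Add(Rational(62, 7), x)) = Add(Rational(62, 21), Mul(Rational(1, 3), x)))
z = Rational(83, 21) (z = Add(Rational(62, 21), Mul(Rational(1, 3), 3)) = Add(Rational(62, 21), 1) = Rational(83, 21) ≈ 3.9524)
Function('L')(O) = Add(2, Mul(-1, Pow(Add(Rational(83, 21), O), -1))) (Function('L')(O) = Add(2, Mul(-1, Pow(Add(O, Rational(83, 21)), -1))) = Add(2, Mul(-1, Pow(Add(Rational(83, 21), O), -1))))
Mul(Function('L')(0), Function('f')(-5, 9)) = Mul(Mul(Pow(Add(83, Mul(21, 0)), -1), Add(145, Mul(42, 0))), -5) = Mul(Mul(Pow(Add(83, 0), -1), Add(145, 0)), -5) = Mul(Mul(Pow(83, -1), 145), -5) = Mul(Mul(Rational(1, 83), 145), -5) = Mul(Rational(145, 83), -5) = Rational(-725, 83)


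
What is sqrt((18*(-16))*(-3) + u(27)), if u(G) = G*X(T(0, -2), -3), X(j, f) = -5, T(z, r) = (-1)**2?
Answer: 27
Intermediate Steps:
T(z, r) = 1
u(G) = -5*G (u(G) = G*(-5) = -5*G)
sqrt((18*(-16))*(-3) + u(27)) = sqrt((18*(-16))*(-3) - 5*27) = sqrt(-288*(-3) - 135) = sqrt(864 - 135) = sqrt(729) = 27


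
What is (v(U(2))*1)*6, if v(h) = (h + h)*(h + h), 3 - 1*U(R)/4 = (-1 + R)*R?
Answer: 384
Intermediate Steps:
U(R) = 12 - 4*R*(-1 + R) (U(R) = 12 - 4*(-1 + R)*R = 12 - 4*R*(-1 + R))
v(h) = 4*h**2 (v(h) = (2*h)*(2*h) = 4*h**2)
(v(U(2))*1)*6 = ((4*(12 - 4*2**2 + 4*2)**2)*1)*6 = ((4*(12 - 4*4 + 8)**2)*1)*6 = ((4*(12 - 16 + 8)**2)*1)*6 = ((4*4**2)*1)*6 = ((4*16)*1)*6 = (64*1)*6 = 64*6 = 384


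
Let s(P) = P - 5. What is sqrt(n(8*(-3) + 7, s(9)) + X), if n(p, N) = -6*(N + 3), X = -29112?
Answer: I*sqrt(29154) ≈ 170.75*I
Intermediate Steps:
s(P) = -5 + P
n(p, N) = -18 - 6*N (n(p, N) = -6*(3 + N) = -18 - 6*N)
sqrt(n(8*(-3) + 7, s(9)) + X) = sqrt((-18 - 6*(-5 + 9)) - 29112) = sqrt((-18 - 6*4) - 29112) = sqrt((-18 - 24) - 29112) = sqrt(-42 - 29112) = sqrt(-29154) = I*sqrt(29154)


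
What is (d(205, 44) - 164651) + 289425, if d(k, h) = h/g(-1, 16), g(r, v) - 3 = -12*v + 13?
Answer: 499095/4 ≈ 1.2477e+5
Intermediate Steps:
g(r, v) = 16 - 12*v (g(r, v) = 3 + (-12*v + 13) = 3 + (13 - 12*v) = 16 - 12*v)
d(k, h) = -h/176 (d(k, h) = h/(16 - 12*16) = h/(16 - 192) = h/(-176) = h*(-1/176) = -h/176)
(d(205, 44) - 164651) + 289425 = (-1/176*44 - 164651) + 289425 = (-¼ - 164651) + 289425 = -658605/4 + 289425 = 499095/4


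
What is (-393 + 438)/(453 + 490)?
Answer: 45/943 ≈ 0.047720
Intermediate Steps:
(-393 + 438)/(453 + 490) = 45/943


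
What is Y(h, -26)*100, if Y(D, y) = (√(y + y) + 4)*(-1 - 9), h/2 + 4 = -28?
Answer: -4000 - 2000*I*√13 ≈ -4000.0 - 7211.1*I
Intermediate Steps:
h = -64 (h = -8 + 2*(-28) = -8 - 56 = -64)
Y(D, y) = -40 - 10*√2*√y (Y(D, y) = (√(2*y) + 4)*(-10) = (√2*√y + 4)*(-10) = (4 + √2*√y)*(-10) = -40 - 10*√2*√y)
Y(h, -26)*100 = (-40 - 10*√2*√(-26))*100 = (-40 - 10*√2*I*√26)*100 = (-40 - 20*I*√13)*100 = -4000 - 2000*I*√13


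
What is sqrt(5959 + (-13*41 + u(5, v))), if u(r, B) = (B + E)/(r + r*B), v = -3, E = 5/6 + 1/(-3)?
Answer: sqrt(21705)/2 ≈ 73.663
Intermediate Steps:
E = 1/2 (E = 5*(1/6) + 1*(-1/3) = 5/6 - 1/3 = 1/2 ≈ 0.50000)
u(r, B) = (1/2 + B)/(r + B*r) (u(r, B) = (B + 1/2)/(r + r*B) = (1/2 + B)/(r + B*r))
sqrt(5959 + (-13*41 + u(5, v))) = sqrt(5959 + (-13*41 + (1/2 - 3)/(5*(1 - 3)))) = sqrt(5959 + (-533 + (1/5)*(-5/2)/(-2))) = sqrt(5959 + (-533 + (1/5)*(-1/2)*(-5/2))) = sqrt(5959 + (-533 + 1/4)) = sqrt(5959 - 2131/4) = sqrt(21705/4) = sqrt(21705)/2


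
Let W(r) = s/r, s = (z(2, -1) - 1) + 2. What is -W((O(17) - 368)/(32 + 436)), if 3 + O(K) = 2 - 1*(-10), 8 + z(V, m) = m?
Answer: -3744/359 ≈ -10.429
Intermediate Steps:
z(V, m) = -8 + m
O(K) = 9 (O(K) = -3 + (2 - 1*(-10)) = -3 + (2 + 10) = -3 + 12 = 9)
s = -8 (s = ((-8 - 1) - 1) + 2 = (-9 - 1) + 2 = -10 + 2 = -8)
W(r) = -8/r
-W((O(17) - 368)/(32 + 436)) = -(-8)/((9 - 368)/(32 + 436)) = -(-8)/((-359/468)) = -(-8)/((-359*1/468)) = -(-8)/(-359/468) = -(-8)*(-468)/359 = -1*3744/359 = -3744/359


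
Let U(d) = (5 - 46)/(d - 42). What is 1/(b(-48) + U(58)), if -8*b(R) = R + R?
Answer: 16/151 ≈ 0.10596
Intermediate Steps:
U(d) = -41/(-42 + d)
b(R) = -R/4 (b(R) = -(R + R)/8 = -R/4)
1/(b(-48) + U(58)) = 1/(-¼*(-48) - 41/(-42 + 58)) = 1/(12 - 41/16) = 1/(151/16) = 16/151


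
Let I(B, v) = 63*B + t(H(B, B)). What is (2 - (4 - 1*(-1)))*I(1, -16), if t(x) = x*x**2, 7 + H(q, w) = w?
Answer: 459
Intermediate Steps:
H(q, w) = -7 + w
t(x) = x**3
I(B, v) = (-7 + B)**3 + 63*B (I(B, v) = 63*B + (-7 + B)**3 = (-7 + B)**3 + 63*B)
(2 - (4 - 1*(-1)))*I(1, -16) = (2 - (4 - 1*(-1)))*((-7 + 1)**3 + 63*1) = (2 - (4 + 1))*((-6)**3 + 63) = (2 - 1*5)*(-216 + 63) = (2 - 5)*(-153) = -3*(-153) = 459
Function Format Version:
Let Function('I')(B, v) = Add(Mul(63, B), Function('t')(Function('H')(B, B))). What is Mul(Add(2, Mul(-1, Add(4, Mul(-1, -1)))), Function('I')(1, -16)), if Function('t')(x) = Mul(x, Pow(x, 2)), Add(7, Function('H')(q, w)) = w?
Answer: 459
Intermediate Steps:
Function('H')(q, w) = Add(-7, w)
Function('t')(x) = Pow(x, 3)
Function('I')(B, v) = Add(Pow(Add(-7, B), 3), Mul(63, B)) (Function('I')(B, v) = Add(Mul(63, B), Pow(Add(-7, B), 3)) = Add(Pow(Add(-7, B), 3), Mul(63, B)))
Mul(Add(2, Mul(-1, Add(4, Mul(-1, -1)))), Function('I')(1, -16)) = Mul(Add(2, Mul(-1, Add(4, Mul(-1, -1)))), Add(Pow(Add(-7, 1), 3), Mul(63, 1))) = Mul(Add(2, Mul(-1, Add(4, 1))), Add(Pow(-6, 3), 63)) = Mul(Add(2, Mul(-1, 5)), Add(-216, 63)) = Mul(Add(2, -5), -153) = Mul(-3, -153) = 459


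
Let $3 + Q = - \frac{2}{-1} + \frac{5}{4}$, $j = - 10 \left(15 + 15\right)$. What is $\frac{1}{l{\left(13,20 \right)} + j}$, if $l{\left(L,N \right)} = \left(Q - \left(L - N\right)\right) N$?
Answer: $- \frac{1}{155} \approx -0.0064516$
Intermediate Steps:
$j = -300$ ($j = \left(-10\right) 30 = -300$)
$Q = \frac{1}{4}$ ($Q = -3 + \left(- \frac{2}{-1} + \frac{5}{4}\right) = -3 + \left(\left(-2\right) \left(-1\right) + 5 \cdot \frac{1}{4}\right) = -3 + \left(2 + \frac{5}{4}\right) = -3 + \frac{13}{4} = \frac{1}{4} \approx 0.25$)
$l{\left(L,N \right)} = N \left(\frac{1}{4} + N - L\right)$ ($l{\left(L,N \right)} = \left(\frac{1}{4} - \left(L - N\right)\right) N = \left(\frac{1}{4} + N - L\right) N = N \left(\frac{1}{4} + N - L\right)$)
$\frac{1}{l{\left(13,20 \right)} + j} = \frac{1}{20 \left(\frac{1}{4} + 20 - 13\right) - 300} = \frac{1}{20 \cdot \frac{29}{4} - 300} = \frac{1}{145 - 300} = \frac{1}{-155} = - \frac{1}{155}$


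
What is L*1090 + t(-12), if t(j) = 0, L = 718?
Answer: 782620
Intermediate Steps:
L*1090 + t(-12) = 718*1090 + 0 = 782620 + 0 = 782620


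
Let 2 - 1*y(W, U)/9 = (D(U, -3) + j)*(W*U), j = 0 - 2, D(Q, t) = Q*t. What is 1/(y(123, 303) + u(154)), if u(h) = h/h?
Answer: 1/305568550 ≈ 3.2726e-9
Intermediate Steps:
j = -2
y(W, U) = 18 - 9*U*W*(-2 - 3*U) (y(W, U) = 18 - 9*(U*(-3) - 2)*W*U = 18 - 9*(-3*U - 2)*U*W = 18 - 9*(-2 - 3*U)*U*W = 18 - 9*U*W*(-2 - 3*U))
u(h) = 1
1/(y(123, 303) + u(154)) = 1/((18 + 18*303*123 + 27*123*303²) + 1) = 1/((18 + 670842 + 27*123*91809) + 1) = 1/((18 + 670842 + 304897689) + 1) = 1/(305568549 + 1) = 1/305568550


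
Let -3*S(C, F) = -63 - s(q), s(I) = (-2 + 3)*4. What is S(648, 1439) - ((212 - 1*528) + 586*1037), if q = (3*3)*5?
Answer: -1822031/3 ≈ -6.0734e+5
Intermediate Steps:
q = 45 (q = 9*5 = 45)
s(I) = 4 (s(I) = 1*4 = 4)
S(C, F) = 67/3 (S(C, F) = -(-63 - 1*4)/3 = -(-63 - 4)/3 = -⅓*(-67) = 67/3)
S(648, 1439) - ((212 - 1*528) + 586*1037) = 67/3 - ((212 - 1*528) + 586*1037) = 67/3 - ((212 - 528) + 607682) = 67/3 - (-316 + 607682) = 67/3 - 1*607366 = 67/3 - 607366 = -1822031/3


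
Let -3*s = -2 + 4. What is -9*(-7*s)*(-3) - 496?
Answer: -370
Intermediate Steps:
s = -⅔ (s = -(-2 + 4)/3 = -⅓*2 = -⅔ ≈ -0.66667)
-9*(-7*s)*(-3) - 496 = -9*(-7*(-⅔))*(-3) - 496 = -42*(-3) - 496 = -9*(-14) - 496 = 126 - 496 = -370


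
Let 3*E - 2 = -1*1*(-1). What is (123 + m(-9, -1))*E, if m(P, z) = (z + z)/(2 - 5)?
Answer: 371/3 ≈ 123.67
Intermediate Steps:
E = 1 (E = 2/3 + (-1*1*(-1))/3 = 2/3 + (-1*(-1))/3 = 2/3 + (1/3)*1 = 2/3 + 1/3 = 1)
m(P, z) = -2*z/3 (m(P, z) = (2*z)/(-3) = (2*z)*(-1/3) = -2*z/3)
(123 + m(-9, -1))*E = (123 - 2/3*(-1))*1 = (123 + 2/3)*1 = (371/3)*1 = 371/3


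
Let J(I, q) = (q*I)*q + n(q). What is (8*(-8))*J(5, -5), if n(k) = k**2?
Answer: -9600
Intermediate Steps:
J(I, q) = q**2 + I*q**2 (J(I, q) = (q*I)*q + q**2 = (I*q)*q + q**2 = I*q**2 + q**2 = q**2 + I*q**2)
(8*(-8))*J(5, -5) = (8*(-8))*((-5)**2*(1 + 5)) = -1600*6 = -64*150 = -9600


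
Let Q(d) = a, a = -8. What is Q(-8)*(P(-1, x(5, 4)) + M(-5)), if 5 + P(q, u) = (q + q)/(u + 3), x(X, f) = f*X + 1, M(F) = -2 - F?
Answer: 50/3 ≈ 16.667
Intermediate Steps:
x(X, f) = 1 + X*f (x(X, f) = X*f + 1 = 1 + X*f)
Q(d) = -8
P(q, u) = -5 + 2*q/(3 + u) (P(q, u) = -5 + (q + q)/(u + 3) = -5 + (2*q)/(3 + u) = -5 + 2*q/(3 + u))
Q(-8)*(P(-1, x(5, 4)) + M(-5)) = -8*((-15 - 5*(1 + 5*4) + 2*(-1))/(3 + (1 + 5*4)) + (-2 - 1*(-5))) = -8*((-15 - 5*(1 + 20) - 2)/(3 + (1 + 20)) + (-2 + 5)) = -8*((-15 - 5*21 - 2)/(3 + 21) + 3) = -8*((-15 - 105 - 2)/24 + 3) = -8*((1/24)*(-122) + 3) = -8*(-61/12 + 3) = -8*(-25/12) = 50/3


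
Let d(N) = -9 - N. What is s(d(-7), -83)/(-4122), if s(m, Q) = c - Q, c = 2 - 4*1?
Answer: -9/458 ≈ -0.019651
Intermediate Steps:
c = -2 (c = 2 - 4 = -2)
s(m, Q) = -2 - Q
s(d(-7), -83)/(-4122) = (-2 - 1*(-83))/(-4122) = (-2 + 83)*(-1/4122) = 81*(-1/4122) = -9/458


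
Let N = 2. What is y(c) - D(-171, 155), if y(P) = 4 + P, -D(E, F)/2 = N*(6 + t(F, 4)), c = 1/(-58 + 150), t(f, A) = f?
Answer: 59617/92 ≈ 648.01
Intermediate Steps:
c = 1/92 ≈ 0.010870
D(E, F) = -24 - 4*F (D(E, F) = -4*(6 + F) = -2*(12 + 2*F) = -24 - 4*F)
y(c) - D(-171, 155) = (4 + 1/92) - (-24 - 4*155) = 369/92 - (-24 - 620) = 369/92 - 1*(-644) = 369/92 + 644 = 59617/92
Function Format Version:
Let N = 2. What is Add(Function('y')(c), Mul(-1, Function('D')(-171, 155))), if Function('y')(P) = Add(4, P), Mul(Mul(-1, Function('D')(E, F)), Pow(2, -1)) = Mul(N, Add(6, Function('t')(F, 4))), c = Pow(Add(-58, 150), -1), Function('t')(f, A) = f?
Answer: Rational(59617, 92) ≈ 648.01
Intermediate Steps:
c = Rational(1, 92) (c = Pow(92, -1) = Rational(1, 92) ≈ 0.010870)
Function('D')(E, F) = Add(-24, Mul(-4, F)) (Function('D')(E, F) = Mul(-2, Mul(2, Add(6, F))) = Mul(-2, Add(12, Mul(2, F))) = Add(-24, Mul(-4, F)))
Add(Function('y')(c), Mul(-1, Function('D')(-171, 155))) = Add(Add(4, Rational(1, 92)), Mul(-1, Add(-24, Mul(-4, 155)))) = Add(Rational(369, 92), Mul(-1, Add(-24, -620))) = Add(Rational(369, 92), Mul(-1, -644)) = Add(Rational(369, 92), 644) = Rational(59617, 92)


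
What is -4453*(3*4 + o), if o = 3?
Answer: -66795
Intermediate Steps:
-4453*(3*4 + o) = -4453*(3*4 + 3) = -4453*(12 + 3) = -4453*15 = -66795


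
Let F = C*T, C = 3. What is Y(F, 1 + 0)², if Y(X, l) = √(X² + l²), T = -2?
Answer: 37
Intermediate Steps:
F = -6 (F = 3*(-2) = -6)
Y(F, 1 + 0)² = (√((-6)² + (1 + 0)²))² = (√(36 + 1²))² = (√(36 + 1))² = (√37)² = 37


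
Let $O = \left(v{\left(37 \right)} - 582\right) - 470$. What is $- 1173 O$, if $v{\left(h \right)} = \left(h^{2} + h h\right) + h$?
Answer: $-2021079$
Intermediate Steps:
$v{\left(h \right)} = h + 2 h^{2}$ ($v{\left(h \right)} = \left(h^{2} + h^{2}\right) + h = 2 h^{2} + h = h + 2 h^{2}$)
$O = 1723$ ($O = \left(37 \left(1 + 2 \cdot 37\right) - 582\right) - 470 = \left(37 \left(1 + 74\right) - 582\right) - 470 = \left(37 \cdot 75 - 582\right) - 470 = \left(2775 - 582\right) - 470 = 2193 - 470 = 1723$)
$- 1173 O = \left(-1173\right) 1723 = -2021079$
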